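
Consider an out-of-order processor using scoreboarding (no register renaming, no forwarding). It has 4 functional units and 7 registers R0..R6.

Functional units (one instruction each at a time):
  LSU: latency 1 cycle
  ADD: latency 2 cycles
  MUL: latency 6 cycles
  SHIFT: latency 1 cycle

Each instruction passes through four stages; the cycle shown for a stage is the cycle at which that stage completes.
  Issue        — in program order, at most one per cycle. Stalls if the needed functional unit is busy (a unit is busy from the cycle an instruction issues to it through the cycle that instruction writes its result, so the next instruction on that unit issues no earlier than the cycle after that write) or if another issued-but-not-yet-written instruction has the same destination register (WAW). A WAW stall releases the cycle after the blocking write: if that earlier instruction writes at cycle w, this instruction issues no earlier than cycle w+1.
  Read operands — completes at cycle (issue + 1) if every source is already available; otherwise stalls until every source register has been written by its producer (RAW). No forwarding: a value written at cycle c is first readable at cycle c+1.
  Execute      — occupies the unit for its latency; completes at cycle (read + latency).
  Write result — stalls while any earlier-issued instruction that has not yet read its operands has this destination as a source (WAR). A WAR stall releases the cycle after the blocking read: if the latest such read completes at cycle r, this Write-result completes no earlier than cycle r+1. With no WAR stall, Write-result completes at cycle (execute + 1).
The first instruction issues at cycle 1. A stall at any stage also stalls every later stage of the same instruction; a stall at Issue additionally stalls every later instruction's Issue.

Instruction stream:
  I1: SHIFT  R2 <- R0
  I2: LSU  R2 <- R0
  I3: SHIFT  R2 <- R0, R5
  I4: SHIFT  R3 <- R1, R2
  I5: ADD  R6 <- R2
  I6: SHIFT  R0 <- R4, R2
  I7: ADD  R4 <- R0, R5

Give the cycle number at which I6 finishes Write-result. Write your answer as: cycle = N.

I1 -> (1, 2, 3, 4)
I2 -> (5, 6, 7, 8)  // WAW R2: wait I1 write@4
I3 -> (9, 10, 11, 12)  // WAW R2: wait I2 write@8
I4 -> (13, 14, 15, 16)  // struct: SHIFT busy until I3 writes@12
I5 -> (14, 15, 17, 18)
I6 -> (17, 18, 19, 20)  // struct: SHIFT busy until I4 writes@16
I7 -> (19, 21, 23, 24)  // struct: ADD busy until I5 writes@18, RAW R0: wait I6 write@20

cycle = 20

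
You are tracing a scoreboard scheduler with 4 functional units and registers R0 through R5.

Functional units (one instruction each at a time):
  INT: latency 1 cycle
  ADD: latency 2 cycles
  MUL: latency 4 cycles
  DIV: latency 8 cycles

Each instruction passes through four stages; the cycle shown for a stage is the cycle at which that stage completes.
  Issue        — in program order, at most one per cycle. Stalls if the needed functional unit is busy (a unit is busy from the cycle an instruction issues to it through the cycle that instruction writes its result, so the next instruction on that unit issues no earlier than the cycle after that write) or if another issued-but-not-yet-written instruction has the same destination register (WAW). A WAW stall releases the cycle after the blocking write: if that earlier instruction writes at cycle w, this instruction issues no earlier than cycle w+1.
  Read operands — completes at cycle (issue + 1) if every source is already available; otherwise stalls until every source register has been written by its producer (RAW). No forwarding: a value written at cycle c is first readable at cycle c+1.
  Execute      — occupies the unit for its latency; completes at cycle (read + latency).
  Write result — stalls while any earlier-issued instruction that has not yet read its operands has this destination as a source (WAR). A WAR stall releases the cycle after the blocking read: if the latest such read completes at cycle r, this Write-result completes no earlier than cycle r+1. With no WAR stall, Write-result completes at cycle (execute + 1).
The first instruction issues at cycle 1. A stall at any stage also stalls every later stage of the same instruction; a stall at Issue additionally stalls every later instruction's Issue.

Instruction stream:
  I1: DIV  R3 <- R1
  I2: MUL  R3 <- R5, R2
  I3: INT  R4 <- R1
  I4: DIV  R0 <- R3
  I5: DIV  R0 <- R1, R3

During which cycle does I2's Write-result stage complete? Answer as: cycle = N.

cycle = 18

t=1  issue I1 (DIV)
t=2  I1 read-ops
t=10  I1 finished on DIV
t=11  I1→R3
t=12  issue I2 (MUL)
t=13  I2 read-ops; issue I3 (INT)
t=14  I3 read-ops; issue I4 (DIV)
t=15  I3 finished on INT
t=16  I3→R4
t=17  I2 finished on MUL
t=18  I2→R3
t=19  I4 read-ops
t=27  I4 finished on DIV
t=28  I4→R0
t=29  issue I5 (DIV)
t=30  I5 read-ops
t=38  I5 finished on DIV
t=39  I5→R0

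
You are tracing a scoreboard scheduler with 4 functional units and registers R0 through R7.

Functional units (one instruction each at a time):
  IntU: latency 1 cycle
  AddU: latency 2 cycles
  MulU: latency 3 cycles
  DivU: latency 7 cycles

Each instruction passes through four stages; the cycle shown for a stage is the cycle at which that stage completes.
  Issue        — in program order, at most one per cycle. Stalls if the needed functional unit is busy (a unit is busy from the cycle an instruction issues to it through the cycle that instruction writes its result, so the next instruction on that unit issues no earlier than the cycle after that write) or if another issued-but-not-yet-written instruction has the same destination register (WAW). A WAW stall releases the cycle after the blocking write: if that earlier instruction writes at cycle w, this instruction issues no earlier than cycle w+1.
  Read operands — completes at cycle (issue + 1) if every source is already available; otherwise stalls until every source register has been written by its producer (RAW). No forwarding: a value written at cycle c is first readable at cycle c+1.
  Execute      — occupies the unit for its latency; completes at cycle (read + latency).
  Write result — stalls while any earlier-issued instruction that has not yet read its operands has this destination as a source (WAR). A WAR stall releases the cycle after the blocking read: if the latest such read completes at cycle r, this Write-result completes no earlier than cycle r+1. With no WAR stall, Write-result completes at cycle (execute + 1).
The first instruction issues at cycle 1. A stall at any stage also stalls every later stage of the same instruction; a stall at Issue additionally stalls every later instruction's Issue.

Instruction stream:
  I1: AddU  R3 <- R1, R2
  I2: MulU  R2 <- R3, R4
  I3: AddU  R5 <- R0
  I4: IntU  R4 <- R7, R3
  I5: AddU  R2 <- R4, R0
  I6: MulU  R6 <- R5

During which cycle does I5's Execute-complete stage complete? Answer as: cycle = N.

cycle = 14

t=1  I1 issues→AddU
t=2  I1 reads · I2 issues→MulU
t=4  I1 exec-done
t=5  I1 writes R3
t=6  I2 reads · I3 issues→AddU
t=7  I3 reads · I4 issues→IntU
t=8  I4 reads
t=9  I2 exec-done · I3 exec-done · I4 exec-done
t=10  I2 writes R2 · I3 writes R5 · I4 writes R4
t=11  I5 issues→AddU
t=12  I5 reads · I6 issues→MulU
t=13  I6 reads
t=14  I5 exec-done
t=15  I5 writes R2
t=16  I6 exec-done
t=17  I6 writes R6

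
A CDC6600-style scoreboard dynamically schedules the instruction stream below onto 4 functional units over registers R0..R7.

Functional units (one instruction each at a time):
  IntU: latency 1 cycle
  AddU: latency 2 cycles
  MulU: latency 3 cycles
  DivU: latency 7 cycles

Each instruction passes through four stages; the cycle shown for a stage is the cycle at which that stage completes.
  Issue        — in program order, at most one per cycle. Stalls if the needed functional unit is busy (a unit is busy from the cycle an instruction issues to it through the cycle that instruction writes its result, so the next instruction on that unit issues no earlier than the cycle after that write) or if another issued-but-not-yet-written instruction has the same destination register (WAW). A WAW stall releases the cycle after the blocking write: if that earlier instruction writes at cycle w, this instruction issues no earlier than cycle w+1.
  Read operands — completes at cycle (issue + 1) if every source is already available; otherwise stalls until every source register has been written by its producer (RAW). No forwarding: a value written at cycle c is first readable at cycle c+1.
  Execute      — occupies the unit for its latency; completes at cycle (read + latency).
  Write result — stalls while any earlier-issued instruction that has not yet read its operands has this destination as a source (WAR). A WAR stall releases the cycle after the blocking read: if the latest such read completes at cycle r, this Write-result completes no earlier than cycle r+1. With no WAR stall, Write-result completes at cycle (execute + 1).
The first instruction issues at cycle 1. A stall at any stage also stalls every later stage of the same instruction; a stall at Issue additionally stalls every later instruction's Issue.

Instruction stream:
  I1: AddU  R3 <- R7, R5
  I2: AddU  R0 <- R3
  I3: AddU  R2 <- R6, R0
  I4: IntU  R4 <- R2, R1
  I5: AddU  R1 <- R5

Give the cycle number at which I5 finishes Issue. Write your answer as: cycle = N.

cycle 1: I1 dispatched to AddU
cycle 2: I1 operands ready
cycle 4: I1 complete
cycle 5: R3←I1
cycle 6: I2 dispatched to AddU
cycle 7: I2 operands ready
cycle 9: I2 complete
cycle 10: R0←I2
cycle 11: I3 dispatched to AddU
cycle 12: I3 operands ready; I4 dispatched to IntU
cycle 14: I3 complete
cycle 15: R2←I3
cycle 16: I4 operands ready; I5 dispatched to AddU
cycle 17: I4 complete; I5 operands ready
cycle 18: R4←I4
cycle 19: I5 complete
cycle 20: R1←I5

cycle = 16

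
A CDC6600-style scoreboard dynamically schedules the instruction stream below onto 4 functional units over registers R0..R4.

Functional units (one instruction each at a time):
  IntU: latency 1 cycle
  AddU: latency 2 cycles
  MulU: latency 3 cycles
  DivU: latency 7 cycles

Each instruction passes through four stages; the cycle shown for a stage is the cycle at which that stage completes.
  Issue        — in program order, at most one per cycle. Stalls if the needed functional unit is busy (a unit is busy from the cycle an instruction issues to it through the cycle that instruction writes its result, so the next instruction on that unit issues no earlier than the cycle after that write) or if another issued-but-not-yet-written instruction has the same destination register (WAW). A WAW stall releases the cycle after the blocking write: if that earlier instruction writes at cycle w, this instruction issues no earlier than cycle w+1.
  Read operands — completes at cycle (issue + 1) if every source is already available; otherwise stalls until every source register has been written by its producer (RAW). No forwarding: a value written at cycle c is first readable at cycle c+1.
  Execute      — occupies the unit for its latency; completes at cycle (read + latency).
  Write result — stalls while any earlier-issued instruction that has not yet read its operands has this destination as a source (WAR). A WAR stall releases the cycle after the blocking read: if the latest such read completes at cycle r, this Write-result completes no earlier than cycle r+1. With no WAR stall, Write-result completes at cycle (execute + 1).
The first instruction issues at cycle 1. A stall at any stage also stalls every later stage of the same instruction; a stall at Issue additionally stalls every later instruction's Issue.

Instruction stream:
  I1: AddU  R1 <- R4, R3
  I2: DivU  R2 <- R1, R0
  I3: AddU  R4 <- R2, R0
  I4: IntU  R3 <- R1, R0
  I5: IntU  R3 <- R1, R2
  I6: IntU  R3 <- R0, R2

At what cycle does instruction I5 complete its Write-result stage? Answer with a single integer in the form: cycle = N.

cycle = 17

[I1] 1/2/4/5
[I2] 2/6/13/14  (RAW R1: wait I1 write@5)
[I3] 6/15/17/18  (struct: AddU busy until I1 writes@5; RAW R2: wait I2 write@14)
[I4] 7/8/9/10
[I5] 11/15/16/17  (struct: IntU busy until I4 writes@10; RAW R2: wait I2 write@14)
[I6] 18/19/20/21  (struct: IntU busy until I5 writes@17)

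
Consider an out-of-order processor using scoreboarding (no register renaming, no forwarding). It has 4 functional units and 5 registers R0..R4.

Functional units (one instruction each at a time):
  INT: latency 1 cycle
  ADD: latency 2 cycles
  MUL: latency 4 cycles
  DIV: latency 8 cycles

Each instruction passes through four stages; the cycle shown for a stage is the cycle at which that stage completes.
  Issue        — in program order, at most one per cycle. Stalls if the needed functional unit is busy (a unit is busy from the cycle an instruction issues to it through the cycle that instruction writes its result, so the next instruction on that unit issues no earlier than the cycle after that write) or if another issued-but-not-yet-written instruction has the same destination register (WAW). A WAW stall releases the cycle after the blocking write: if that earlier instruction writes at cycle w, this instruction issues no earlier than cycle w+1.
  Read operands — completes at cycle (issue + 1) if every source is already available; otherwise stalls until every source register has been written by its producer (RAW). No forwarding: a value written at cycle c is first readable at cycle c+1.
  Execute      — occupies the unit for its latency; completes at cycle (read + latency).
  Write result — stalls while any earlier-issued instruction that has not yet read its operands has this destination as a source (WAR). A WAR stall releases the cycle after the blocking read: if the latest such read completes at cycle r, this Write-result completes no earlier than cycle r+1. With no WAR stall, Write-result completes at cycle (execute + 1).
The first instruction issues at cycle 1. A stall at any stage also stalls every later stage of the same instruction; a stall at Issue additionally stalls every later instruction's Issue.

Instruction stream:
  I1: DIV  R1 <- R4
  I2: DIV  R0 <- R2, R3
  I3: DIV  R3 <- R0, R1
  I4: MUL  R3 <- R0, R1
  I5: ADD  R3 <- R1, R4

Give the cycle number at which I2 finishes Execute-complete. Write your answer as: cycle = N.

cycle = 21

I1 -> (1, 2, 10, 11)
I2 -> (12, 13, 21, 22)  // struct: DIV busy until I1 writes@11
I3 -> (23, 24, 32, 33)  // struct: DIV busy until I2 writes@22
I4 -> (34, 35, 39, 40)  // WAW R3: wait I3 write@33
I5 -> (41, 42, 44, 45)  // WAW R3: wait I4 write@40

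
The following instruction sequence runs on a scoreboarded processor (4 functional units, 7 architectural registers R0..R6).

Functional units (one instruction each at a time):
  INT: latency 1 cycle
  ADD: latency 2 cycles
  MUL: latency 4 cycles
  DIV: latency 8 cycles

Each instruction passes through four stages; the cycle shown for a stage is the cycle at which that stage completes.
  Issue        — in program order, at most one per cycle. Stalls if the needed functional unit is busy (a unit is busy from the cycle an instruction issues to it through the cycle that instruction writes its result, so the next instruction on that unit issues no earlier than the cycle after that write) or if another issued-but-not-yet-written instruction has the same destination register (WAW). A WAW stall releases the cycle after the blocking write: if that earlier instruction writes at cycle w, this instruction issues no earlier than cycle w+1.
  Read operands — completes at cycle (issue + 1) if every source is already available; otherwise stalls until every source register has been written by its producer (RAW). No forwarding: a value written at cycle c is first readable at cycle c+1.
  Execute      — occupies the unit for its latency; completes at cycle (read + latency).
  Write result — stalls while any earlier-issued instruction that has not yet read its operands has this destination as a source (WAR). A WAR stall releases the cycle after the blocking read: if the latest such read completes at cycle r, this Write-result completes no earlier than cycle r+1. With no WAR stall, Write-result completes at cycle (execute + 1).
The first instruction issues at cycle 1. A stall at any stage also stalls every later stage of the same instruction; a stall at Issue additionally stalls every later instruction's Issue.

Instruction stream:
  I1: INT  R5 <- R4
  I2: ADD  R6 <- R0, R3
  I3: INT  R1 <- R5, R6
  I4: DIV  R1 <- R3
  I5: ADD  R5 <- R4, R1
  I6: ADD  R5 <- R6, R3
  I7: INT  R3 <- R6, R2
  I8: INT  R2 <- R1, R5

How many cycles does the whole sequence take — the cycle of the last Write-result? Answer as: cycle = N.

cycle = 33

[I1] 1/2/3/4
[I2] 2/3/5/6
[I3] 5/7/8/9  (struct: INT busy until I1 writes@4; RAW R6: wait I2 write@6)
[I4] 10/11/19/20  (WAW R1: wait I3 write@9)
[I5] 11/21/23/24  (RAW R1: wait I4 write@20)
[I6] 25/26/28/29  (struct: ADD busy until I5 writes@24)
[I7] 26/27/28/29
[I8] 30/31/32/33  (struct: INT busy until I7 writes@29)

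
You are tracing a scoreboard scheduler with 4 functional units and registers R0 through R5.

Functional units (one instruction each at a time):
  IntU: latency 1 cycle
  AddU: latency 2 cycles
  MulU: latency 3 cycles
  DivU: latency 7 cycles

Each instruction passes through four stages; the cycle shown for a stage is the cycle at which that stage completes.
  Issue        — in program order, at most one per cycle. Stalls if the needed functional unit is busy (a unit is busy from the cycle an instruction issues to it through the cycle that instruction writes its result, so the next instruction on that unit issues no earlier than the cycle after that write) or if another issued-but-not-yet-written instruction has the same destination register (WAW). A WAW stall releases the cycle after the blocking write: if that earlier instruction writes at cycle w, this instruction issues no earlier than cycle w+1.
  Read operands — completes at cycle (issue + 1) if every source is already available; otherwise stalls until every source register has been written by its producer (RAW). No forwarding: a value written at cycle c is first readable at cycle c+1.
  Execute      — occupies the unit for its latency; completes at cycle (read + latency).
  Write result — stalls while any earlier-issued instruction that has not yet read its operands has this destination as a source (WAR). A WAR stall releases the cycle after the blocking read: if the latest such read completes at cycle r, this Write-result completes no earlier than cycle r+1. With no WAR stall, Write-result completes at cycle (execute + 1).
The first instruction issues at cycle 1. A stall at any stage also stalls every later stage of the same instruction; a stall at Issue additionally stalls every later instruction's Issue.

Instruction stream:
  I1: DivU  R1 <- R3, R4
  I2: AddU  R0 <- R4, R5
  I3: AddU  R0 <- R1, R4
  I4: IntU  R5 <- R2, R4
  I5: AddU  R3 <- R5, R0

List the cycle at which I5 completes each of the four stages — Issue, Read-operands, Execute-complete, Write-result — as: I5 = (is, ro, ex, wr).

  I1 | 1 | 2 | 9 | 10
  I2 | 2 | 3 | 5 | 6
  I3 | 7 | 11 | 13 | 14   struct: AddU busy until I2 writes@6 · RAW R1: wait I1 write@10
  I4 | 8 | 9 | 10 | 11
  I5 | 15 | 16 | 18 | 19   struct: AddU busy until I3 writes@14

I5 = (15, 16, 18, 19)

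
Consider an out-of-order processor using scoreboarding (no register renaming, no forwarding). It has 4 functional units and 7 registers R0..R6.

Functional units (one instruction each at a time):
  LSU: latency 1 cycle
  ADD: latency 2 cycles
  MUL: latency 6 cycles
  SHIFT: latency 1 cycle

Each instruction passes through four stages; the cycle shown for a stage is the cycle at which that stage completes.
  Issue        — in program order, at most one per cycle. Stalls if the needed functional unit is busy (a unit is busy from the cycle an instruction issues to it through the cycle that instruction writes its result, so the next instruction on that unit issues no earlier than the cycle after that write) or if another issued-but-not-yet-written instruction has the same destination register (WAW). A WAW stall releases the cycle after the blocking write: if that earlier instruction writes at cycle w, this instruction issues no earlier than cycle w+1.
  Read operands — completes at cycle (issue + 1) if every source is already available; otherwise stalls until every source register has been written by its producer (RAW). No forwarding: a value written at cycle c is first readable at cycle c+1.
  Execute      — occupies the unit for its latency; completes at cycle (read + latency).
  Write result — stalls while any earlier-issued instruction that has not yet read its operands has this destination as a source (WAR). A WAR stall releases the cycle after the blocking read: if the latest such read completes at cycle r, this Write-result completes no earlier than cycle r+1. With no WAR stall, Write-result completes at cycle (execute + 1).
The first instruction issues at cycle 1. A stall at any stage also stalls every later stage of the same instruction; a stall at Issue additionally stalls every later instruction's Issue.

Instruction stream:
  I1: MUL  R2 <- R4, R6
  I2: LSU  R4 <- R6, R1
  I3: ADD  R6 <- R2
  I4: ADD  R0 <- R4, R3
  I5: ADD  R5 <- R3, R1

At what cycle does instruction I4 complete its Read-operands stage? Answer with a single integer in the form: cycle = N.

I1: IS=1 RO=2 EX=8 WR=9
I2: IS=2 RO=3 EX=4 WR=5
I3: IS=3 RO=10 EX=12 WR=13  [RAW R2: wait I1 write@9]
I4: IS=14 RO=15 EX=17 WR=18  [struct: ADD busy until I3 writes@13]
I5: IS=19 RO=20 EX=22 WR=23  [struct: ADD busy until I4 writes@18]

cycle = 15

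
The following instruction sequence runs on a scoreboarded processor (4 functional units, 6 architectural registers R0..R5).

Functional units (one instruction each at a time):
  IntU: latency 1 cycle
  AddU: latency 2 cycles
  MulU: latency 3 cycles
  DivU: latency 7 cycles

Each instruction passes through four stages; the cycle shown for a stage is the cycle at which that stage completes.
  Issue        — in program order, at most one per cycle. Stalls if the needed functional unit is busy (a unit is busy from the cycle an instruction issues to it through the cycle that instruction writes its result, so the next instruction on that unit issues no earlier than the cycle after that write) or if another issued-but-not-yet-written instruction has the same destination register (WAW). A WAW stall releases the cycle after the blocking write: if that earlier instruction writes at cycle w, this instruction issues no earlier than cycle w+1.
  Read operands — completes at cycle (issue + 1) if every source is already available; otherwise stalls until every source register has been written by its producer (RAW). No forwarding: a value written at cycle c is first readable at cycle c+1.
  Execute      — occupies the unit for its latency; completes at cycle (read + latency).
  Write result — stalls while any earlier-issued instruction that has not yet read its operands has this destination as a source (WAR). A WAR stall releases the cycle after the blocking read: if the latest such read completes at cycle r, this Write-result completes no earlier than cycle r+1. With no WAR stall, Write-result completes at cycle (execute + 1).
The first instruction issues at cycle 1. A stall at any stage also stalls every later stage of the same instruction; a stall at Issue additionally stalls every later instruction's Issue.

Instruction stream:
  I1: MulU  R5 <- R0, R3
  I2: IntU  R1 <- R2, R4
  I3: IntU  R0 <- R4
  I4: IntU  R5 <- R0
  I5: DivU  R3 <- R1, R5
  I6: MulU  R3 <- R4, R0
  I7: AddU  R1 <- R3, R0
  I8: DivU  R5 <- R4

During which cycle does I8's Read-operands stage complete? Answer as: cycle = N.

[I1] 1/2/5/6
[I2] 2/3/4/5
[I3] 6/7/8/9  (struct: IntU busy until I2 writes@5)
[I4] 10/11/12/13  (struct: IntU busy until I3 writes@9)
[I5] 11/14/21/22  (RAW R5: wait I4 write@13)
[I6] 23/24/27/28  (WAW R3: wait I5 write@22)
[I7] 24/29/31/32  (RAW R3: wait I6 write@28)
[I8] 25/26/33/34

cycle = 26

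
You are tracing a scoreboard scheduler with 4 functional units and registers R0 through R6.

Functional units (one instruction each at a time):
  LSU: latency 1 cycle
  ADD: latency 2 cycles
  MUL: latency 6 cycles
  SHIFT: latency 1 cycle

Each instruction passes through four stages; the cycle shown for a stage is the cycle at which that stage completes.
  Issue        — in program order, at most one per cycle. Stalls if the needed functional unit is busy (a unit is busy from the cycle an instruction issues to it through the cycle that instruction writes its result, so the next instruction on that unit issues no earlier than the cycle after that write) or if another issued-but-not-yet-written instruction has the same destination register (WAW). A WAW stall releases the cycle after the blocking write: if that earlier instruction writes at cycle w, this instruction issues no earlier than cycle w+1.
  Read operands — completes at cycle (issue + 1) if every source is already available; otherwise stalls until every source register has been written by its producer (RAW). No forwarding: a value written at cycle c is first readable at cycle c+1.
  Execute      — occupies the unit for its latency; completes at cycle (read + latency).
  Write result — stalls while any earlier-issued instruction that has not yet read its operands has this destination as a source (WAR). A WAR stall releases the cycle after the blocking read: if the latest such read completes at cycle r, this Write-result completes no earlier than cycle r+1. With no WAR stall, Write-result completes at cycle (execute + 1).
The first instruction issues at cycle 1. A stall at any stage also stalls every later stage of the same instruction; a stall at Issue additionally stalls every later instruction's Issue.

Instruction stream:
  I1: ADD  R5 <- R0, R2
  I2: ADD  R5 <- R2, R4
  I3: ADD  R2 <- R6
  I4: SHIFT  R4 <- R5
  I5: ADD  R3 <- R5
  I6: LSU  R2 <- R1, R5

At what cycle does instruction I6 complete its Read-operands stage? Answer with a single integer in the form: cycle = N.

c1: issue I1 (ADD)
c2: I1 read-ops
c4: I1 finished on ADD
c5: I1→R5
c6: issue I2 (ADD)
c7: I2 read-ops
c9: I2 finished on ADD
c10: I2→R5
c11: issue I3 (ADD)
c12: I3 read-ops, issue I4 (SHIFT)
c13: I4 read-ops
c14: I3 finished on ADD, I4 finished on SHIFT
c15: I3→R2, I4→R4
c16: issue I5 (ADD)
c17: I5 read-ops, issue I6 (LSU)
c18: I6 read-ops
c19: I5 finished on ADD, I6 finished on LSU
c20: I5→R3, I6→R2

cycle = 18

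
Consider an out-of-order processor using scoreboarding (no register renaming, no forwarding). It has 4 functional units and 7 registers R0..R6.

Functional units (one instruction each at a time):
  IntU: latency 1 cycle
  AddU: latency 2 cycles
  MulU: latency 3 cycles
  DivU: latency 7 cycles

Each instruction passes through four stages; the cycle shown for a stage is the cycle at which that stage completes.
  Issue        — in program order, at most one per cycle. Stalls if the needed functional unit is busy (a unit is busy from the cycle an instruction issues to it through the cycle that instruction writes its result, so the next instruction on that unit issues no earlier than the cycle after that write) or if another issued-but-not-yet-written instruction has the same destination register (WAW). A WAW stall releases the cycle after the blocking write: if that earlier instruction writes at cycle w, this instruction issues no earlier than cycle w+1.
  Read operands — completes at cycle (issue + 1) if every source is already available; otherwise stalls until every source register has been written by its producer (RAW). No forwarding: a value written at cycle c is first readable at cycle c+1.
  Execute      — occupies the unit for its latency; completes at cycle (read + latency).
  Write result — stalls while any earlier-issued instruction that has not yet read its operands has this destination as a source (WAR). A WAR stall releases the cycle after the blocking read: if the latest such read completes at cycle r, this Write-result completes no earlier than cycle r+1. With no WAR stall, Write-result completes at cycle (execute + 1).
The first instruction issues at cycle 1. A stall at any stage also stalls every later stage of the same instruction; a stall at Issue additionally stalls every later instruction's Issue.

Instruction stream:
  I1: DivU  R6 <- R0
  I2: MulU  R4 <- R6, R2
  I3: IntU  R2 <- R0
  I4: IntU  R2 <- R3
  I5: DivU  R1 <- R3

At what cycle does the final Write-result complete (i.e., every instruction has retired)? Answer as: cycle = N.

cycle = 23

I1  is:1  ro:2  ex:9  wr:10
I2  is:2  ro:11  ex:14  wr:15  — RAW R6: wait I1 write@10
I3  is:3  ro:4  ex:5  wr:12  — WAR R2: wait I2 read@11
I4  is:13  ro:14  ex:15  wr:16  — struct: IntU busy until I3 writes@12
I5  is:14  ro:15  ex:22  wr:23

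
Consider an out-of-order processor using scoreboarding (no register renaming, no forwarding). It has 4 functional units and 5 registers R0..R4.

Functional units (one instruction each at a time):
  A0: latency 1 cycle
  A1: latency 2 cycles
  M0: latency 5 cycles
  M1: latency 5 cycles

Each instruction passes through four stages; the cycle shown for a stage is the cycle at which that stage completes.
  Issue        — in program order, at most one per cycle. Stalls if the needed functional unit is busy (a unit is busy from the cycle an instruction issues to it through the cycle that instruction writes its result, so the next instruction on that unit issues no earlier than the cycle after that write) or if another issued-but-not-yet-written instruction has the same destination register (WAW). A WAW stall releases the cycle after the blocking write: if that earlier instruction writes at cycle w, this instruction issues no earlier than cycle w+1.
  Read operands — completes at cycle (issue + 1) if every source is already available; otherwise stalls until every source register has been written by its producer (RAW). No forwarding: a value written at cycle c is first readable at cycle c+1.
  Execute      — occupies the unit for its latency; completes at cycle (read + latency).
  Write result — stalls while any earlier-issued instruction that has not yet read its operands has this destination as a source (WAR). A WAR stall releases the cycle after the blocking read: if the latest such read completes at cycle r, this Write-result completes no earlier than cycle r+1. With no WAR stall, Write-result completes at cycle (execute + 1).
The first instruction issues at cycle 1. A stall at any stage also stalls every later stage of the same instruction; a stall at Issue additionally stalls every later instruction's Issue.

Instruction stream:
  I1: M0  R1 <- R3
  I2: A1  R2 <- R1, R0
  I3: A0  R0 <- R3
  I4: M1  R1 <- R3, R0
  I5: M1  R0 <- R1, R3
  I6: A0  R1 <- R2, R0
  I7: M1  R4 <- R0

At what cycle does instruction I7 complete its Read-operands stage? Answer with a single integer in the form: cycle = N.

I1  is:1  ro:2  ex:7  wr:8
I2  is:2  ro:9  ex:11  wr:12  — RAW R1: wait I1 write@8
I3  is:3  ro:4  ex:5  wr:10  — WAR R0: wait I2 read@9
I4  is:9  ro:11  ex:16  wr:17  — WAW R1: wait I1 write@8, RAW R0: wait I3 write@10
I5  is:18  ro:19  ex:24  wr:25  — struct: M1 busy until I4 writes@17
I6  is:19  ro:26  ex:27  wr:28  — RAW R0: wait I5 write@25
I7  is:26  ro:27  ex:32  wr:33  — struct: M1 busy until I5 writes@25

cycle = 27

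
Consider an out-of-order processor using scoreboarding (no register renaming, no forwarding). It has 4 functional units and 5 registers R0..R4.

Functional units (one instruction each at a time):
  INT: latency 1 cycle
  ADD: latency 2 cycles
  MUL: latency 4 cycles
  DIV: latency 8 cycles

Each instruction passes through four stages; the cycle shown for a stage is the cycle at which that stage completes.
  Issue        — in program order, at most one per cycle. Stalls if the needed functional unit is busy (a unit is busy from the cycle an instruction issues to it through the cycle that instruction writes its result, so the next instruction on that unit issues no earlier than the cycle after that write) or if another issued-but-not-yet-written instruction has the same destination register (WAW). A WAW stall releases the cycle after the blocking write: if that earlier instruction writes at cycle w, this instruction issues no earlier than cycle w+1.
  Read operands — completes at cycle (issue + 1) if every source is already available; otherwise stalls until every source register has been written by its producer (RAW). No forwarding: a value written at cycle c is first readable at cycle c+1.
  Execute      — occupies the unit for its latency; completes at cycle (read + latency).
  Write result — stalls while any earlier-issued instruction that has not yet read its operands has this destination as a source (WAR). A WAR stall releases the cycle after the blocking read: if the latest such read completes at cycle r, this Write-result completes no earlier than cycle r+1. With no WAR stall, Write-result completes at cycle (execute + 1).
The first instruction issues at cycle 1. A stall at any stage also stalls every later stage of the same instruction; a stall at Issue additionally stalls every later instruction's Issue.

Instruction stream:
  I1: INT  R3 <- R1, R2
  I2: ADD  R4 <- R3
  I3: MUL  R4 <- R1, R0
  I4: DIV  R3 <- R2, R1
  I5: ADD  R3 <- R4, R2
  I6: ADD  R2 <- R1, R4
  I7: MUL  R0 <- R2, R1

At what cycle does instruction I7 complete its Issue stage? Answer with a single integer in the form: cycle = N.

cycle = 27

c1: I1→INT
c2: I1 RO; I2→ADD
c3: I1 EX
c4: I1 WR R3
c5: I2 RO
c7: I2 EX
c8: I2 WR R4
c9: I3→MUL
c10: I3 RO; I4→DIV
c11: I4 RO
c14: I3 EX
c15: I3 WR R4
c19: I4 EX
c20: I4 WR R3
c21: I5→ADD
c22: I5 RO
c24: I5 EX
c25: I5 WR R3
c26: I6→ADD
c27: I6 RO; I7→MUL
c29: I6 EX
c30: I6 WR R2
c31: I7 RO
c35: I7 EX
c36: I7 WR R0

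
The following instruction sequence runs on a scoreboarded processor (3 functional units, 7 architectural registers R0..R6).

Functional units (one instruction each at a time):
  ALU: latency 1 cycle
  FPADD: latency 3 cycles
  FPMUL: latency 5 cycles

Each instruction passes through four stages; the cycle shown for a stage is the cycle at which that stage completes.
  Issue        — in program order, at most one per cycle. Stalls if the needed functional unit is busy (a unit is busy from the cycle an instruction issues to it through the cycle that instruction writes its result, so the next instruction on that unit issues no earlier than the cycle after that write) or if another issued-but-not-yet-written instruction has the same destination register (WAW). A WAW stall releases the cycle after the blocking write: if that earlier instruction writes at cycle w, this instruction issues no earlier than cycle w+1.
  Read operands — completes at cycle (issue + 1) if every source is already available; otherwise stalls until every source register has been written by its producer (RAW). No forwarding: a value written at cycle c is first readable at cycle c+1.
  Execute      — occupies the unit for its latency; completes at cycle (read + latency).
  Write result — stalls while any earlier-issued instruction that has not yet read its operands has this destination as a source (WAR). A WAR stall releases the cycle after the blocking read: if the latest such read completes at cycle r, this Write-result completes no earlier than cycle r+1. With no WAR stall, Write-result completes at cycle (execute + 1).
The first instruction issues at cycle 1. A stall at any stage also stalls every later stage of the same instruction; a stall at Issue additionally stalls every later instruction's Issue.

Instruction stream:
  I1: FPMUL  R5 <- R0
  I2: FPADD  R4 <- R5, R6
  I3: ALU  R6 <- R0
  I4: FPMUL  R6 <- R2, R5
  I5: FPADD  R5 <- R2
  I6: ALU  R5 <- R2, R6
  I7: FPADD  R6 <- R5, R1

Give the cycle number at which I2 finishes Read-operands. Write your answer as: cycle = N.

  I1 | 1 | 2 | 7 | 8
  I2 | 2 | 9 | 12 | 13   RAW R5: wait I1 write@8
  I3 | 3 | 4 | 5 | 10   WAR R6: wait I2 read@9
  I4 | 11 | 12 | 17 | 18   WAW R6: wait I3 write@10
  I5 | 14 | 15 | 18 | 19   struct: FPADD busy until I2 writes@13
  I6 | 20 | 21 | 22 | 23   WAW R5: wait I5 write@19
  I7 | 21 | 24 | 27 | 28   RAW R5: wait I6 write@23

cycle = 9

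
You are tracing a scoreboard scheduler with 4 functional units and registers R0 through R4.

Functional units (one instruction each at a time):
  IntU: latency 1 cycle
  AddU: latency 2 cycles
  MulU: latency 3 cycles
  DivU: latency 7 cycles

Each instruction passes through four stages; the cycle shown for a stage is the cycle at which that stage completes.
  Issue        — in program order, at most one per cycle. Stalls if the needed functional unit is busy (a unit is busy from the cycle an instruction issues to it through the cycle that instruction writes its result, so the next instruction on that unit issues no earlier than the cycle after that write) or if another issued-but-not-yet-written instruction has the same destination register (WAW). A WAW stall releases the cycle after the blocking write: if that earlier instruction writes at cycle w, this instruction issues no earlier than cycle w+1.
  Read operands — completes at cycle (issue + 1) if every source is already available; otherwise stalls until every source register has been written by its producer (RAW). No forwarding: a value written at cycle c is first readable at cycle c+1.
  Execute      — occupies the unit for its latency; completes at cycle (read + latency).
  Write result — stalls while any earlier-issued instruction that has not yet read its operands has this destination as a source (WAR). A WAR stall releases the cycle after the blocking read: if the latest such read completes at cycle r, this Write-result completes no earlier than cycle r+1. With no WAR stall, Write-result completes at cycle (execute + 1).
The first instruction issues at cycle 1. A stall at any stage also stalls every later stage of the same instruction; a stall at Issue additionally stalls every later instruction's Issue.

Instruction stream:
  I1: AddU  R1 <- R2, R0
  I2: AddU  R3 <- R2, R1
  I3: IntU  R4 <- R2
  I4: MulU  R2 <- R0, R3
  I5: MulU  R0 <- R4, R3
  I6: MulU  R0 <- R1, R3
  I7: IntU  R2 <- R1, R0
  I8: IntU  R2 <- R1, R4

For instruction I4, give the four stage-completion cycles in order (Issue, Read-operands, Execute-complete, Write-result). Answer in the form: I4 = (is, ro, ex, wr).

I1 -> (1, 2, 4, 5)
I2 -> (6, 7, 9, 10)  // struct: AddU busy until I1 writes@5
I3 -> (7, 8, 9, 10)
I4 -> (8, 11, 14, 15)  // RAW R3: wait I2 write@10
I5 -> (16, 17, 20, 21)  // struct: MulU busy until I4 writes@15
I6 -> (22, 23, 26, 27)  // struct: MulU busy until I5 writes@21
I7 -> (23, 28, 29, 30)  // RAW R0: wait I6 write@27
I8 -> (31, 32, 33, 34)  // struct: IntU busy until I7 writes@30

I4 = (8, 11, 14, 15)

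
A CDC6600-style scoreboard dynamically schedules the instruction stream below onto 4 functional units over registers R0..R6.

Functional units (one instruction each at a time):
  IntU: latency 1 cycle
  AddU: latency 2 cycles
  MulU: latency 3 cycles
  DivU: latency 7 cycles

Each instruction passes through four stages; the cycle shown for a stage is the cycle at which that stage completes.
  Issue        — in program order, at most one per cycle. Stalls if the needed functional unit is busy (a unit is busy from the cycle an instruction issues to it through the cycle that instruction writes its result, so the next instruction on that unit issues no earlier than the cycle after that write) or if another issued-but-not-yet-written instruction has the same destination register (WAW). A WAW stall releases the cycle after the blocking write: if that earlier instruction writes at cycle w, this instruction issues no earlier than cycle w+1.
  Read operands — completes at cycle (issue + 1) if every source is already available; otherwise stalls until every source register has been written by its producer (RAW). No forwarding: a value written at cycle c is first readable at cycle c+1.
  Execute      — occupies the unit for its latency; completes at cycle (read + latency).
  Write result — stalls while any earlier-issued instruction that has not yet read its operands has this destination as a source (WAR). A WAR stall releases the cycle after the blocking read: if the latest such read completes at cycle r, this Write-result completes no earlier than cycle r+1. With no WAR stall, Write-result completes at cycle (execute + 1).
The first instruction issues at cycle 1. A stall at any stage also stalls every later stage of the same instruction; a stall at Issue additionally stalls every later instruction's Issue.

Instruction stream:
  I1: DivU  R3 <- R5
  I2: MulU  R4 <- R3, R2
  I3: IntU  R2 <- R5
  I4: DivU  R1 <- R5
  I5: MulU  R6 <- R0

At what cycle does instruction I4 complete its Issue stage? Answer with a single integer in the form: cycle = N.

[1] I1→DivU
[2] I1 RO · I2→MulU
[3] I3→IntU
[4] I3 RO
[5] I3 EX
[9] I1 EX
[10] I1 WR R3
[11] I2 RO · I4→DivU
[12] I3 WR R2 · I4 RO
[14] I2 EX
[15] I2 WR R4
[16] I5→MulU
[17] I5 RO
[19] I4 EX
[20] I4 WR R1 · I5 EX
[21] I5 WR R6

cycle = 11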